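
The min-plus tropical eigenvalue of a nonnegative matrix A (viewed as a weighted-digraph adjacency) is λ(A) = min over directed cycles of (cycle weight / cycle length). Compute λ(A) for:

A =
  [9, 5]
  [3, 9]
λ(A) = 4

Enumerate directed cycles and compute their means (weight / length). Sample:
  cycle 0 → 0: weight = 9, length = 1, mean = 9/1 ≈ 9.000
  cycle 1 → 1: weight = 9, length = 1, mean = 9/1 ≈ 9.000
  cycle 0 → 1 → 0: weight = 8, length = 2, mean = 8/2 ≈ 4.000
  cycle 1 → 0 → 1: weight = 8, length = 2, mean = 8/2 ≈ 4.000
Minimum mean = 4.000, attained e.g. along the cycle 0 → 1 → 0 with weight 8 and length 2. So λ(A) = 8/2 = 4.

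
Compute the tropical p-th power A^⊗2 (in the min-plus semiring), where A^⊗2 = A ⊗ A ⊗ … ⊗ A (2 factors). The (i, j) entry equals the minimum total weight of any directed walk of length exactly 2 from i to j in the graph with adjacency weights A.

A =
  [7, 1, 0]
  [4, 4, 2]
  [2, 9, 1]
A^⊗2 =
  [2, 5, 1]
  [4, 5, 3]
  [3, 3, 2]

Each entry (A^⊗2)_ij equals the minimum over all length-2 walks i = v_0 → v_1 → … → v_2 = j of Σ_t A[v_t][v_{t+1}]. For example, for (i, j) = (0, 2) we minimise over 3 possible intermediate vertex sequences; the minimum is 1, attained along the walk 0 → 2 → 2.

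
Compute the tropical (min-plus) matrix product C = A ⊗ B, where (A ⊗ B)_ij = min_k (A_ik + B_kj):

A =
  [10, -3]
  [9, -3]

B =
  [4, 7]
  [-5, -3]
A ⊗ B =
  [-8, -6]
  [-8, -6]

Apply the min-plus product entry-by-entry:
  C[0][0] = min over k of (A[0][0] + B[0][0] = 10 + 4 = 14, A[0][1] + B[1][0] = -3 + -5 = -8) = -8 (attained at k = 1)
  C[0][1] = min over k of (A[0][0] + B[0][1] = 10 + 7 = 17, A[0][1] + B[1][1] = -3 + -3 = -6) = -6 (attained at k = 1)
  C[1][0] = min over k of (A[1][0] + B[0][0] = 9 + 4 = 13, A[1][1] + B[1][0] = -3 + -5 = -8) = -8 (attained at k = 1)
  C[1][1] = min over k of (A[1][0] + B[0][1] = 9 + 7 = 16, A[1][1] + B[1][1] = -3 + -3 = -6) = -6 (attained at k = 1)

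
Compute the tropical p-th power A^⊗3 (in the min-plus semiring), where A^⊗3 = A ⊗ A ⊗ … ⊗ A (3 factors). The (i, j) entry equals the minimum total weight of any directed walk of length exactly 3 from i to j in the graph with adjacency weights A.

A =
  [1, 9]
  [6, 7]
A^⊗3 =
  [3, 11]
  [8, 16]

Each entry (A^⊗3)_ij equals the minimum over all length-3 walks i = v_0 → v_1 → … → v_3 = j of Σ_t A[v_t][v_{t+1}]. For example, for (i, j) = (0, 1) we minimise over 4 possible intermediate vertex sequences; the minimum is 11, attained along the walk 0 → 0 → 0 → 1.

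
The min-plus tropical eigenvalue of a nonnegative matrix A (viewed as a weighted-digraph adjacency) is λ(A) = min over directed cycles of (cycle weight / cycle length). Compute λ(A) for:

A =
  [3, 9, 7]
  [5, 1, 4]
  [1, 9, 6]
λ(A) = 1

Enumerate directed cycles and compute their means (weight / length). Sample:
  cycle 0 → 0: weight = 3, length = 1, mean = 3/1 ≈ 3.000
  cycle 1 → 1: weight = 1, length = 1, mean = 1/1 ≈ 1.000
  cycle 2 → 2: weight = 6, length = 1, mean = 6/1 ≈ 6.000
  cycle 0 → 1 → 0: weight = 14, length = 2, mean = 14/2 ≈ 7.000
  cycle 0 → 2 → 0: weight = 8, length = 2, mean = 8/2 ≈ 4.000
  cycle 1 → 0 → 1: weight = 14, length = 2, mean = 14/2 ≈ 7.000
Minimum mean = 1.000, attained e.g. along the cycle 1 → 1 with weight 1 and length 1. So λ(A) = 1/1 = 1.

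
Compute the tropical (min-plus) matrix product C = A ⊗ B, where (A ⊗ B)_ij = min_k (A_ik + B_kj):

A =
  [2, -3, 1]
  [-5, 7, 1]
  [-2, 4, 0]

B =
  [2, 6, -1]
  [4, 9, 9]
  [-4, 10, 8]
A ⊗ B =
  [-3, 6, 1]
  [-3, 1, -6]
  [-4, 4, -3]

Apply the min-plus product entry-by-entry:
  C[0][0] = min over k of (A[0][0] + B[0][0] = 2 + 2 = 4, A[0][1] + B[1][0] = -3 + 4 = 1, A[0][2] + B[2][0] = 1 + -4 = -3) = -3 (attained at k = 2)
  C[0][1] = min over k of (A[0][0] + B[0][1] = 2 + 6 = 8, A[0][1] + B[1][1] = -3 + 9 = 6, A[0][2] + B[2][1] = 1 + 10 = 11) = 6 (attained at k = 1)
  C[0][2] = min over k of (A[0][0] + B[0][2] = 2 + -1 = 1, A[0][1] + B[1][2] = -3 + 9 = 6, A[0][2] + B[2][2] = 1 + 8 = 9) = 1 (attained at k = 0)
  C[1][0] = min over k of (A[1][0] + B[0][0] = -5 + 2 = -3, A[1][1] + B[1][0] = 7 + 4 = 11, A[1][2] + B[2][0] = 1 + -4 = -3) = -3 (attained at k = 0)
  C[1][1] = min over k of (A[1][0] + B[0][1] = -5 + 6 = 1, A[1][1] + B[1][1] = 7 + 9 = 16, A[1][2] + B[2][1] = 1 + 10 = 11) = 1 (attained at k = 0)
  C[1][2] = min over k of (A[1][0] + B[0][2] = -5 + -1 = -6, A[1][1] + B[1][2] = 7 + 9 = 16, A[1][2] + B[2][2] = 1 + 8 = 9) = -6 (attained at k = 0)
  C[2][0] = min over k of (A[2][0] + B[0][0] = -2 + 2 = 0, A[2][1] + B[1][0] = 4 + 4 = 8, A[2][2] + B[2][0] = 0 + -4 = -4) = -4 (attained at k = 2)
  C[2][1] = min over k of (A[2][0] + B[0][1] = -2 + 6 = 4, A[2][1] + B[1][1] = 4 + 9 = 13, A[2][2] + B[2][1] = 0 + 10 = 10) = 4 (attained at k = 0)
  C[2][2] = min over k of (A[2][0] + B[0][2] = -2 + -1 = -3, A[2][1] + B[1][2] = 4 + 9 = 13, A[2][2] + B[2][2] = 0 + 8 = 8) = -3 (attained at k = 0)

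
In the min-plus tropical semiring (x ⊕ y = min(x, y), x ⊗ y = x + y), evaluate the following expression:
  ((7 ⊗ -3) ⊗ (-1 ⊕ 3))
((7 ⊗ -3) ⊗ (-1 ⊕ 3)) = 3

Expand innermost to outermost. Recall ⊕ takes the minimum of its arguments and ⊗ takes their sum. Working out the expression ((7 ⊗ -3) ⊗ (-1 ⊕ 3)) gives 3.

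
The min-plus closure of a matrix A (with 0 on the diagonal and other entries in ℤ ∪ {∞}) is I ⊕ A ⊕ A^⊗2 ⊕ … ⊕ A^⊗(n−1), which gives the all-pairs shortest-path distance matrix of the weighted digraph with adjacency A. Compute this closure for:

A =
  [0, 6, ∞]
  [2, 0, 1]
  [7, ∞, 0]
Closure =
  [0, 6, 7]
  [2, 0, 1]
  [7, 13, 0]

This is the Floyd-Warshall all-pairs shortest-path computation. For each intermediate vertex k = 0, 1, …, 2, update dist[i][j] ← min(dist[i][j], dist[i][k] + dist[k][j]). The final matrix gives, for each (i, j), the minimum total weight of any directed path from i to j (possibly empty when i = j).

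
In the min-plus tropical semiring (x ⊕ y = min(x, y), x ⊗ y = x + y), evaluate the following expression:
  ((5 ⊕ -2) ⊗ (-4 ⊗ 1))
((5 ⊕ -2) ⊗ (-4 ⊗ 1)) = -5

Expand innermost to outermost. Recall ⊕ takes the minimum of its arguments and ⊗ takes their sum. Working out the expression ((5 ⊕ -2) ⊗ (-4 ⊗ 1)) gives -5.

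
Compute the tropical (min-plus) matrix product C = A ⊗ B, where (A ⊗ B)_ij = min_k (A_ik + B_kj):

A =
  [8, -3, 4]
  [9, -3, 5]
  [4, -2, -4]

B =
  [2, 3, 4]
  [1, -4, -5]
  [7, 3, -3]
A ⊗ B =
  [-2, -7, -8]
  [-2, -7, -8]
  [-1, -6, -7]

Apply the min-plus product entry-by-entry:
  C[0][0] = min over k of (A[0][0] + B[0][0] = 8 + 2 = 10, A[0][1] + B[1][0] = -3 + 1 = -2, A[0][2] + B[2][0] = 4 + 7 = 11) = -2 (attained at k = 1)
  C[0][1] = min over k of (A[0][0] + B[0][1] = 8 + 3 = 11, A[0][1] + B[1][1] = -3 + -4 = -7, A[0][2] + B[2][1] = 4 + 3 = 7) = -7 (attained at k = 1)
  C[0][2] = min over k of (A[0][0] + B[0][2] = 8 + 4 = 12, A[0][1] + B[1][2] = -3 + -5 = -8, A[0][2] + B[2][2] = 4 + -3 = 1) = -8 (attained at k = 1)
  C[1][0] = min over k of (A[1][0] + B[0][0] = 9 + 2 = 11, A[1][1] + B[1][0] = -3 + 1 = -2, A[1][2] + B[2][0] = 5 + 7 = 12) = -2 (attained at k = 1)
  C[1][1] = min over k of (A[1][0] + B[0][1] = 9 + 3 = 12, A[1][1] + B[1][1] = -3 + -4 = -7, A[1][2] + B[2][1] = 5 + 3 = 8) = -7 (attained at k = 1)
  C[1][2] = min over k of (A[1][0] + B[0][2] = 9 + 4 = 13, A[1][1] + B[1][2] = -3 + -5 = -8, A[1][2] + B[2][2] = 5 + -3 = 2) = -8 (attained at k = 1)
  C[2][0] = min over k of (A[2][0] + B[0][0] = 4 + 2 = 6, A[2][1] + B[1][0] = -2 + 1 = -1, A[2][2] + B[2][0] = -4 + 7 = 3) = -1 (attained at k = 1)
  C[2][1] = min over k of (A[2][0] + B[0][1] = 4 + 3 = 7, A[2][1] + B[1][1] = -2 + -4 = -6, A[2][2] + B[2][1] = -4 + 3 = -1) = -6 (attained at k = 1)
  C[2][2] = min over k of (A[2][0] + B[0][2] = 4 + 4 = 8, A[2][1] + B[1][2] = -2 + -5 = -7, A[2][2] + B[2][2] = -4 + -3 = -7) = -7 (attained at k = 1)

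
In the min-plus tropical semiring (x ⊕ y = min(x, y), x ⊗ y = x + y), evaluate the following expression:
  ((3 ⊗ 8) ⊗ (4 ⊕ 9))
((3 ⊗ 8) ⊗ (4 ⊕ 9)) = 15

Expand innermost to outermost. Recall ⊕ takes the minimum of its arguments and ⊗ takes their sum. Working out the expression ((3 ⊗ 8) ⊗ (4 ⊕ 9)) gives 15.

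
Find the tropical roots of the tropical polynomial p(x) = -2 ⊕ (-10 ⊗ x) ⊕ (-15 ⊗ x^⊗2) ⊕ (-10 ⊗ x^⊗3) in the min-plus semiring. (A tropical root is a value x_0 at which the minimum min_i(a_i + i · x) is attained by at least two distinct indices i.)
Roots: {-5, 5, 8}

Each tropical root is a break point of the lower envelope of the lines y = a_i + i · x (there are 4 lines, with slopes 0, 1, ..., 3). Only the lines that attain the minimum somewhere contribute to roots; other lines are dominated. Here the surviving (envelope) indices are i = 3, i = 2, i = 1, i = 0.
Intersections between consecutive envelope lines give the roots: for adjacent envelope indices i < j the intersection is x = (a_i − a_j) / (j − i). Reading off the sorted break points: {-5, 5, 8}.
Verification: at each break x_0, at least two indices attain the minimum of min_i(a_i + i · x_0).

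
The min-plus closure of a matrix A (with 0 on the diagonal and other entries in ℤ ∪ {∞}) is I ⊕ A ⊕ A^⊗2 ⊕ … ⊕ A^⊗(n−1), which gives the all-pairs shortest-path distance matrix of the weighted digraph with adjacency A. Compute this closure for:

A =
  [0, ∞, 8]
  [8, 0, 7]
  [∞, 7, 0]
Closure =
  [0, 15, 8]
  [8, 0, 7]
  [15, 7, 0]

This is the Floyd-Warshall all-pairs shortest-path computation. For each intermediate vertex k = 0, 1, …, 2, update dist[i][j] ← min(dist[i][j], dist[i][k] + dist[k][j]). The final matrix gives, for each (i, j), the minimum total weight of any directed path from i to j (possibly empty when i = j).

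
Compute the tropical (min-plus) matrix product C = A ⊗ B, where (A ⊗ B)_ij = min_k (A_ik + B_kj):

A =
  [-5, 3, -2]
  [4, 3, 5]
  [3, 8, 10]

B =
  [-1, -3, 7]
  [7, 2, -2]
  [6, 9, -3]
A ⊗ B =
  [-6, -8, -5]
  [3, 1, 1]
  [2, 0, 6]

Apply the min-plus product entry-by-entry:
  C[0][0] = min over k of (A[0][0] + B[0][0] = -5 + -1 = -6, A[0][1] + B[1][0] = 3 + 7 = 10, A[0][2] + B[2][0] = -2 + 6 = 4) = -6 (attained at k = 0)
  C[0][1] = min over k of (A[0][0] + B[0][1] = -5 + -3 = -8, A[0][1] + B[1][1] = 3 + 2 = 5, A[0][2] + B[2][1] = -2 + 9 = 7) = -8 (attained at k = 0)
  C[0][2] = min over k of (A[0][0] + B[0][2] = -5 + 7 = 2, A[0][1] + B[1][2] = 3 + -2 = 1, A[0][2] + B[2][2] = -2 + -3 = -5) = -5 (attained at k = 2)
  C[1][0] = min over k of (A[1][0] + B[0][0] = 4 + -1 = 3, A[1][1] + B[1][0] = 3 + 7 = 10, A[1][2] + B[2][0] = 5 + 6 = 11) = 3 (attained at k = 0)
  C[1][1] = min over k of (A[1][0] + B[0][1] = 4 + -3 = 1, A[1][1] + B[1][1] = 3 + 2 = 5, A[1][2] + B[2][1] = 5 + 9 = 14) = 1 (attained at k = 0)
  C[1][2] = min over k of (A[1][0] + B[0][2] = 4 + 7 = 11, A[1][1] + B[1][2] = 3 + -2 = 1, A[1][2] + B[2][2] = 5 + -3 = 2) = 1 (attained at k = 1)
  C[2][0] = min over k of (A[2][0] + B[0][0] = 3 + -1 = 2, A[2][1] + B[1][0] = 8 + 7 = 15, A[2][2] + B[2][0] = 10 + 6 = 16) = 2 (attained at k = 0)
  C[2][1] = min over k of (A[2][0] + B[0][1] = 3 + -3 = 0, A[2][1] + B[1][1] = 8 + 2 = 10, A[2][2] + B[2][1] = 10 + 9 = 19) = 0 (attained at k = 0)
  C[2][2] = min over k of (A[2][0] + B[0][2] = 3 + 7 = 10, A[2][1] + B[1][2] = 8 + -2 = 6, A[2][2] + B[2][2] = 10 + -3 = 7) = 6 (attained at k = 1)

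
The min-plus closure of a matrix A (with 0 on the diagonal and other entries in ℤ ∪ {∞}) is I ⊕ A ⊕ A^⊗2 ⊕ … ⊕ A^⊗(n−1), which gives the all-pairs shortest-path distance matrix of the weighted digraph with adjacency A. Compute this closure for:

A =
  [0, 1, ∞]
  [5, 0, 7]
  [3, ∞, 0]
Closure =
  [0, 1, 8]
  [5, 0, 7]
  [3, 4, 0]

This is the Floyd-Warshall all-pairs shortest-path computation. For each intermediate vertex k = 0, 1, …, 2, update dist[i][j] ← min(dist[i][j], dist[i][k] + dist[k][j]). The final matrix gives, for each (i, j), the minimum total weight of any directed path from i to j (possibly empty when i = j).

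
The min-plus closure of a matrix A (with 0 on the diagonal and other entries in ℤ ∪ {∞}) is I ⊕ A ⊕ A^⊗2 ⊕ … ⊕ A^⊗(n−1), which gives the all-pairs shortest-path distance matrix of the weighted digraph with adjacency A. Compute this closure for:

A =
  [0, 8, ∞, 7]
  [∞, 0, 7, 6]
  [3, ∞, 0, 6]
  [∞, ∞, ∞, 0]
Closure =
  [0, 8, 15, 7]
  [10, 0, 7, 6]
  [3, 11, 0, 6]
  [∞, ∞, ∞, 0]

This is the Floyd-Warshall all-pairs shortest-path computation. For each intermediate vertex k = 0, 1, …, 3, update dist[i][j] ← min(dist[i][j], dist[i][k] + dist[k][j]). The final matrix gives, for each (i, j), the minimum total weight of any directed path from i to j (possibly empty when i = j).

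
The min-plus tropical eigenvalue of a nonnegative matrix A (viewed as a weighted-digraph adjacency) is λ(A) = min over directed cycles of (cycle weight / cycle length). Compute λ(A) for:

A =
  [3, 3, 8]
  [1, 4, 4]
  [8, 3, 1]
λ(A) = 1

Enumerate directed cycles and compute their means (weight / length). Sample:
  cycle 0 → 0: weight = 3, length = 1, mean = 3/1 ≈ 3.000
  cycle 1 → 1: weight = 4, length = 1, mean = 4/1 ≈ 4.000
  cycle 2 → 2: weight = 1, length = 1, mean = 1/1 ≈ 1.000
  cycle 0 → 1 → 0: weight = 4, length = 2, mean = 4/2 ≈ 2.000
  cycle 0 → 2 → 0: weight = 16, length = 2, mean = 16/2 ≈ 8.000
  cycle 1 → 0 → 1: weight = 4, length = 2, mean = 4/2 ≈ 2.000
Minimum mean = 1.000, attained e.g. along the cycle 2 → 2 with weight 1 and length 1. So λ(A) = 1/1 = 1.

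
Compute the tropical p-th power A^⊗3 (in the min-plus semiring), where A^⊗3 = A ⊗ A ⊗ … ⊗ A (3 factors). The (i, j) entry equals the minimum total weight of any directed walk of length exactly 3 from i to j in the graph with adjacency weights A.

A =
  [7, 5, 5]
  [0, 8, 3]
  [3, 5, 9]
A^⊗3 =
  [10, 10, 10]
  [5, 10, 8]
  [8, 10, 10]

Each entry (A^⊗3)_ij equals the minimum over all length-3 walks i = v_0 → v_1 → … → v_3 = j of Σ_t A[v_t][v_{t+1}]. For example, for (i, j) = (0, 2) we minimise over 9 possible intermediate vertex sequences; the minimum is 10, attained along the walk 0 → 1 → 0 → 2.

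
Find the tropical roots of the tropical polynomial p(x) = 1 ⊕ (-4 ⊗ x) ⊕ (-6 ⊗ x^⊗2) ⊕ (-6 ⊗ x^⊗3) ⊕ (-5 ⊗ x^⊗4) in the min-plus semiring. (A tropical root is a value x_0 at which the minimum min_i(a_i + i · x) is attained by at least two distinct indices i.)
Roots: {-1, 0, 2, 5}

Each tropical root is a break point of the lower envelope of the lines y = a_i + i · x (there are 5 lines, with slopes 0, 1, ..., 4). Only the lines that attain the minimum somewhere contribute to roots; other lines are dominated. Here the surviving (envelope) indices are i = 4, i = 3, i = 2, i = 1, i = 0.
Intersections between consecutive envelope lines give the roots: for adjacent envelope indices i < j the intersection is x = (a_i − a_j) / (j − i). Reading off the sorted break points: {-1, 0, 2, 5}.
Verification: at each break x_0, at least two indices attain the minimum of min_i(a_i + i · x_0).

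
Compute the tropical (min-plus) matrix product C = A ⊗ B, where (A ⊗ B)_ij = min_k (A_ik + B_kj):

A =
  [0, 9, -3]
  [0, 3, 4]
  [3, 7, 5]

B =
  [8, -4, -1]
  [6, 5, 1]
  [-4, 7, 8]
A ⊗ B =
  [-7, -4, -1]
  [0, -4, -1]
  [1, -1, 2]

Apply the min-plus product entry-by-entry:
  C[0][0] = min over k of (A[0][0] + B[0][0] = 0 + 8 = 8, A[0][1] + B[1][0] = 9 + 6 = 15, A[0][2] + B[2][0] = -3 + -4 = -7) = -7 (attained at k = 2)
  C[0][1] = min over k of (A[0][0] + B[0][1] = 0 + -4 = -4, A[0][1] + B[1][1] = 9 + 5 = 14, A[0][2] + B[2][1] = -3 + 7 = 4) = -4 (attained at k = 0)
  C[0][2] = min over k of (A[0][0] + B[0][2] = 0 + -1 = -1, A[0][1] + B[1][2] = 9 + 1 = 10, A[0][2] + B[2][2] = -3 + 8 = 5) = -1 (attained at k = 0)
  C[1][0] = min over k of (A[1][0] + B[0][0] = 0 + 8 = 8, A[1][1] + B[1][0] = 3 + 6 = 9, A[1][2] + B[2][0] = 4 + -4 = 0) = 0 (attained at k = 2)
  C[1][1] = min over k of (A[1][0] + B[0][1] = 0 + -4 = -4, A[1][1] + B[1][1] = 3 + 5 = 8, A[1][2] + B[2][1] = 4 + 7 = 11) = -4 (attained at k = 0)
  C[1][2] = min over k of (A[1][0] + B[0][2] = 0 + -1 = -1, A[1][1] + B[1][2] = 3 + 1 = 4, A[1][2] + B[2][2] = 4 + 8 = 12) = -1 (attained at k = 0)
  C[2][0] = min over k of (A[2][0] + B[0][0] = 3 + 8 = 11, A[2][1] + B[1][0] = 7 + 6 = 13, A[2][2] + B[2][0] = 5 + -4 = 1) = 1 (attained at k = 2)
  C[2][1] = min over k of (A[2][0] + B[0][1] = 3 + -4 = -1, A[2][1] + B[1][1] = 7 + 5 = 12, A[2][2] + B[2][1] = 5 + 7 = 12) = -1 (attained at k = 0)
  C[2][2] = min over k of (A[2][0] + B[0][2] = 3 + -1 = 2, A[2][1] + B[1][2] = 7 + 1 = 8, A[2][2] + B[2][2] = 5 + 8 = 13) = 2 (attained at k = 0)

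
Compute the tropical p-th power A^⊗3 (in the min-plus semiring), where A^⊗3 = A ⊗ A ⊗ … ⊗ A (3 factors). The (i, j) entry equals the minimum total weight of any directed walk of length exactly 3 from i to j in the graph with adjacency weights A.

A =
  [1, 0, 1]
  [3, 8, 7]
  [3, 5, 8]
A^⊗3 =
  [3, 2, 3]
  [5, 4, 5]
  [5, 4, 5]

Each entry (A^⊗3)_ij equals the minimum over all length-3 walks i = v_0 → v_1 → … → v_3 = j of Σ_t A[v_t][v_{t+1}]. For example, for (i, j) = (0, 2) we minimise over 9 possible intermediate vertex sequences; the minimum is 3, attained along the walk 0 → 0 → 0 → 2.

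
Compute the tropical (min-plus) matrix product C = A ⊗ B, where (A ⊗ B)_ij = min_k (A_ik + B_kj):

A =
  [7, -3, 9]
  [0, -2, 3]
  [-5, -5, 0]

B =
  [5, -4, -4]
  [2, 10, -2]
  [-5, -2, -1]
A ⊗ B =
  [-1, 3, -5]
  [-2, -4, -4]
  [-5, -9, -9]

Apply the min-plus product entry-by-entry:
  C[0][0] = min over k of (A[0][0] + B[0][0] = 7 + 5 = 12, A[0][1] + B[1][0] = -3 + 2 = -1, A[0][2] + B[2][0] = 9 + -5 = 4) = -1 (attained at k = 1)
  C[0][1] = min over k of (A[0][0] + B[0][1] = 7 + -4 = 3, A[0][1] + B[1][1] = -3 + 10 = 7, A[0][2] + B[2][1] = 9 + -2 = 7) = 3 (attained at k = 0)
  C[0][2] = min over k of (A[0][0] + B[0][2] = 7 + -4 = 3, A[0][1] + B[1][2] = -3 + -2 = -5, A[0][2] + B[2][2] = 9 + -1 = 8) = -5 (attained at k = 1)
  C[1][0] = min over k of (A[1][0] + B[0][0] = 0 + 5 = 5, A[1][1] + B[1][0] = -2 + 2 = 0, A[1][2] + B[2][0] = 3 + -5 = -2) = -2 (attained at k = 2)
  C[1][1] = min over k of (A[1][0] + B[0][1] = 0 + -4 = -4, A[1][1] + B[1][1] = -2 + 10 = 8, A[1][2] + B[2][1] = 3 + -2 = 1) = -4 (attained at k = 0)
  C[1][2] = min over k of (A[1][0] + B[0][2] = 0 + -4 = -4, A[1][1] + B[1][2] = -2 + -2 = -4, A[1][2] + B[2][2] = 3 + -1 = 2) = -4 (attained at k = 0)
  C[2][0] = min over k of (A[2][0] + B[0][0] = -5 + 5 = 0, A[2][1] + B[1][0] = -5 + 2 = -3, A[2][2] + B[2][0] = 0 + -5 = -5) = -5 (attained at k = 2)
  C[2][1] = min over k of (A[2][0] + B[0][1] = -5 + -4 = -9, A[2][1] + B[1][1] = -5 + 10 = 5, A[2][2] + B[2][1] = 0 + -2 = -2) = -9 (attained at k = 0)
  C[2][2] = min over k of (A[2][0] + B[0][2] = -5 + -4 = -9, A[2][1] + B[1][2] = -5 + -2 = -7, A[2][2] + B[2][2] = 0 + -1 = -1) = -9 (attained at k = 0)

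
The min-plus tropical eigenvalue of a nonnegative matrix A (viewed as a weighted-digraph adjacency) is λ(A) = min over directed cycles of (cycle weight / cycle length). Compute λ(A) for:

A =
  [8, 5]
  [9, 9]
λ(A) = 7

Enumerate directed cycles and compute their means (weight / length). Sample:
  cycle 0 → 0: weight = 8, length = 1, mean = 8/1 ≈ 8.000
  cycle 1 → 1: weight = 9, length = 1, mean = 9/1 ≈ 9.000
  cycle 0 → 1 → 0: weight = 14, length = 2, mean = 14/2 ≈ 7.000
  cycle 1 → 0 → 1: weight = 14, length = 2, mean = 14/2 ≈ 7.000
Minimum mean = 7.000, attained e.g. along the cycle 0 → 1 → 0 with weight 14 and length 2. So λ(A) = 14/2 = 7.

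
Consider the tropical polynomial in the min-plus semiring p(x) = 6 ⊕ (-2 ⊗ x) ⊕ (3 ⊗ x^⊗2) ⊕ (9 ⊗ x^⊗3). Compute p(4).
p(4) = 2

A tropical monomial a ⊗ x^⊗i evaluates to a + i · x. Evaluating each term at x = 4:
  Term 0 contributes 6 + 0 · 4 = 6
  Term 1 contributes -2 + 1 · 4 = 2
  Term 2 contributes 3 + 2 · 4 = 11
  Term 3 contributes 9 + 3 · 4 = 21
p(4) = ⊕ of these = min[6, 2, 11, 21] = 2.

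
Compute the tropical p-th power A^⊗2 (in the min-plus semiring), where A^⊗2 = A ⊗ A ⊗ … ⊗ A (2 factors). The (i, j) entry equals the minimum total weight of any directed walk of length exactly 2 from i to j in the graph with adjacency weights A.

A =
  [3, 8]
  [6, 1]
A^⊗2 =
  [6, 9]
  [7, 2]

Each entry (A^⊗2)_ij equals the minimum over all length-2 walks i = v_0 → v_1 → … → v_2 = j of Σ_t A[v_t][v_{t+1}]. For example, for (i, j) = (0, 1) we minimise over 2 possible intermediate vertex sequences; the minimum is 9, attained along the walk 0 → 1 → 1.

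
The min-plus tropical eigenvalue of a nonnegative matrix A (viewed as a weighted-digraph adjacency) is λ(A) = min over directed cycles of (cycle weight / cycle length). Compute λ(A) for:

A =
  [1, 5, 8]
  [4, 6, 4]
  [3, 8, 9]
λ(A) = 1

Enumerate directed cycles and compute their means (weight / length). Sample:
  cycle 0 → 0: weight = 1, length = 1, mean = 1/1 ≈ 1.000
  cycle 1 → 1: weight = 6, length = 1, mean = 6/1 ≈ 6.000
  cycle 2 → 2: weight = 9, length = 1, mean = 9/1 ≈ 9.000
  cycle 0 → 1 → 0: weight = 9, length = 2, mean = 9/2 ≈ 4.500
  cycle 0 → 2 → 0: weight = 11, length = 2, mean = 11/2 ≈ 5.500
  cycle 1 → 0 → 1: weight = 9, length = 2, mean = 9/2 ≈ 4.500
Minimum mean = 1.000, attained e.g. along the cycle 0 → 0 with weight 1 and length 1. So λ(A) = 1/1 = 1.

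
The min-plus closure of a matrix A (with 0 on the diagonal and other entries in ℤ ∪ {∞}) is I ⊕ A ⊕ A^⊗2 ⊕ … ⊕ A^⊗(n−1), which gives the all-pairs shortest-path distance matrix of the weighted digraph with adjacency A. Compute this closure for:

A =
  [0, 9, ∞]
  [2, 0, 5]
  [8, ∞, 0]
Closure =
  [0, 9, 14]
  [2, 0, 5]
  [8, 17, 0]

This is the Floyd-Warshall all-pairs shortest-path computation. For each intermediate vertex k = 0, 1, …, 2, update dist[i][j] ← min(dist[i][j], dist[i][k] + dist[k][j]). The final matrix gives, for each (i, j), the minimum total weight of any directed path from i to j (possibly empty when i = j).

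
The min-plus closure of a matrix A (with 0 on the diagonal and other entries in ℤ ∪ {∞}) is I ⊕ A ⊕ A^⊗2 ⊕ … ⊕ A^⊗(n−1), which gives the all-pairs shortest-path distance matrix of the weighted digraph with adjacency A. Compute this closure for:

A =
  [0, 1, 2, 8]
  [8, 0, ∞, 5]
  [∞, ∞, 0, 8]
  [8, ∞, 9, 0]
Closure =
  [0, 1, 2, 6]
  [8, 0, 10, 5]
  [16, 17, 0, 8]
  [8, 9, 9, 0]

This is the Floyd-Warshall all-pairs shortest-path computation. For each intermediate vertex k = 0, 1, …, 3, update dist[i][j] ← min(dist[i][j], dist[i][k] + dist[k][j]). The final matrix gives, for each (i, j), the minimum total weight of any directed path from i to j (possibly empty when i = j).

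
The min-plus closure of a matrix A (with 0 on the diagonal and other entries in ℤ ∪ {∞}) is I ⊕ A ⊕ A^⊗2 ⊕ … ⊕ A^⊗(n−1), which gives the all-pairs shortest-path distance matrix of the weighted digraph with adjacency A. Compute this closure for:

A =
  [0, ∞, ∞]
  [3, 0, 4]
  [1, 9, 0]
Closure =
  [0, ∞, ∞]
  [3, 0, 4]
  [1, 9, 0]

This is the Floyd-Warshall all-pairs shortest-path computation. For each intermediate vertex k = 0, 1, …, 2, update dist[i][j] ← min(dist[i][j], dist[i][k] + dist[k][j]). The final matrix gives, for each (i, j), the minimum total weight of any directed path from i to j (possibly empty when i = j).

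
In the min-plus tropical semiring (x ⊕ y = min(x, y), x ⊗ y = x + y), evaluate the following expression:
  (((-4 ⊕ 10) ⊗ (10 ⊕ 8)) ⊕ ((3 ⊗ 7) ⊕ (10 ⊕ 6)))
(((-4 ⊕ 10) ⊗ (10 ⊕ 8)) ⊕ ((3 ⊗ 7) ⊕ (10 ⊕ 6))) = 4

Expand innermost to outermost. Recall ⊕ takes the minimum of its arguments and ⊗ takes their sum. Working out the expression (((-4 ⊕ 10) ⊗ (10 ⊕ 8)) ⊕ ((3 ⊗ 7) ⊕ (10 ⊕ 6))) gives 4.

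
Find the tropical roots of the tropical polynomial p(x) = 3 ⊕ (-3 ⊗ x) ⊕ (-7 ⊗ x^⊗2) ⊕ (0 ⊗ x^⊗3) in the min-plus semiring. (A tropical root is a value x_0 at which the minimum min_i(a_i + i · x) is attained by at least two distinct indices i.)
Roots: {-7, 4, 6}

Each tropical root is a break point of the lower envelope of the lines y = a_i + i · x (there are 4 lines, with slopes 0, 1, ..., 3). Only the lines that attain the minimum somewhere contribute to roots; other lines are dominated. Here the surviving (envelope) indices are i = 3, i = 2, i = 1, i = 0.
Intersections between consecutive envelope lines give the roots: for adjacent envelope indices i < j the intersection is x = (a_i − a_j) / (j − i). Reading off the sorted break points: {-7, 4, 6}.
Verification: at each break x_0, at least two indices attain the minimum of min_i(a_i + i · x_0).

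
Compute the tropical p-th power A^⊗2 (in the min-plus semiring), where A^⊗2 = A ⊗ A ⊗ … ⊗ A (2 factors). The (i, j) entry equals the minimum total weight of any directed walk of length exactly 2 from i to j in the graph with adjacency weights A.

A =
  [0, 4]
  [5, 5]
A^⊗2 =
  [0, 4]
  [5, 9]

Each entry (A^⊗2)_ij equals the minimum over all length-2 walks i = v_0 → v_1 → … → v_2 = j of Σ_t A[v_t][v_{t+1}]. For example, for (i, j) = (0, 1) we minimise over 2 possible intermediate vertex sequences; the minimum is 4, attained along the walk 0 → 0 → 1.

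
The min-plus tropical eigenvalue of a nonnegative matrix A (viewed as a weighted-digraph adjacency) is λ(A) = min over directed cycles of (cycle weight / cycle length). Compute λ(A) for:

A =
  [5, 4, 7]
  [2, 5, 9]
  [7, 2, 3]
λ(A) = 3

Enumerate directed cycles and compute their means (weight / length). Sample:
  cycle 0 → 0: weight = 5, length = 1, mean = 5/1 ≈ 5.000
  cycle 1 → 1: weight = 5, length = 1, mean = 5/1 ≈ 5.000
  cycle 2 → 2: weight = 3, length = 1, mean = 3/1 ≈ 3.000
  cycle 0 → 1 → 0: weight = 6, length = 2, mean = 6/2 ≈ 3.000
  cycle 0 → 2 → 0: weight = 14, length = 2, mean = 14/2 ≈ 7.000
  cycle 1 → 0 → 1: weight = 6, length = 2, mean = 6/2 ≈ 3.000
Minimum mean = 3.000, attained e.g. along the cycle 2 → 2 with weight 3 and length 1. So λ(A) = 3/1 = 3.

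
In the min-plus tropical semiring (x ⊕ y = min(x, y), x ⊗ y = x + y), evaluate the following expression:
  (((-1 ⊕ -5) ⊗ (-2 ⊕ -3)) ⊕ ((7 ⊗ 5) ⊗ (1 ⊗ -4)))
(((-1 ⊕ -5) ⊗ (-2 ⊕ -3)) ⊕ ((7 ⊗ 5) ⊗ (1 ⊗ -4))) = -8

Expand innermost to outermost. Recall ⊕ takes the minimum of its arguments and ⊗ takes their sum. Working out the expression (((-1 ⊕ -5) ⊗ (-2 ⊕ -3)) ⊕ ((7 ⊗ 5) ⊗ (1 ⊗ -4))) gives -8.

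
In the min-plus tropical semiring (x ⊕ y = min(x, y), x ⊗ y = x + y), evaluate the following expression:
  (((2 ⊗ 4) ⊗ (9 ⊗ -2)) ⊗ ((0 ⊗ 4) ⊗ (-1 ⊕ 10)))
(((2 ⊗ 4) ⊗ (9 ⊗ -2)) ⊗ ((0 ⊗ 4) ⊗ (-1 ⊕ 10))) = 16

Expand innermost to outermost. Recall ⊕ takes the minimum of its arguments and ⊗ takes their sum. Working out the expression (((2 ⊗ 4) ⊗ (9 ⊗ -2)) ⊗ ((0 ⊗ 4) ⊗ (-1 ⊕ 10))) gives 16.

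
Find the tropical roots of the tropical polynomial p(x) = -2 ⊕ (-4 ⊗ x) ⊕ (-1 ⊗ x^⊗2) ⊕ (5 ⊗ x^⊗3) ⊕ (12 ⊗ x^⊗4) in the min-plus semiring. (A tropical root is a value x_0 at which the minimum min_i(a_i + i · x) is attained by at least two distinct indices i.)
Roots: {-7, -6, -3, 2}

Each tropical root is a break point of the lower envelope of the lines y = a_i + i · x (there are 5 lines, with slopes 0, 1, ..., 4). Only the lines that attain the minimum somewhere contribute to roots; other lines are dominated. Here the surviving (envelope) indices are i = 4, i = 3, i = 2, i = 1, i = 0.
Intersections between consecutive envelope lines give the roots: for adjacent envelope indices i < j the intersection is x = (a_i − a_j) / (j − i). Reading off the sorted break points: {-7, -6, -3, 2}.
Verification: at each break x_0, at least two indices attain the minimum of min_i(a_i + i · x_0).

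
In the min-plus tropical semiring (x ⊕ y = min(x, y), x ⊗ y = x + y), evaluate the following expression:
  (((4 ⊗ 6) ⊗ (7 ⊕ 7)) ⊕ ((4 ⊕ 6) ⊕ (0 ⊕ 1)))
(((4 ⊗ 6) ⊗ (7 ⊕ 7)) ⊕ ((4 ⊕ 6) ⊕ (0 ⊕ 1))) = 0

Expand innermost to outermost. Recall ⊕ takes the minimum of its arguments and ⊗ takes their sum. Working out the expression (((4 ⊗ 6) ⊗ (7 ⊕ 7)) ⊕ ((4 ⊕ 6) ⊕ (0 ⊕ 1))) gives 0.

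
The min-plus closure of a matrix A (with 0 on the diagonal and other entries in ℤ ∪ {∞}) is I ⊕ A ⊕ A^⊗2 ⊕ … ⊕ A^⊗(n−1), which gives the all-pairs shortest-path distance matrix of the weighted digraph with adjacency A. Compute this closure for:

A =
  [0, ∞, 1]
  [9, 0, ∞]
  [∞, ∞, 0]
Closure =
  [0, ∞, 1]
  [9, 0, 10]
  [∞, ∞, 0]

This is the Floyd-Warshall all-pairs shortest-path computation. For each intermediate vertex k = 0, 1, …, 2, update dist[i][j] ← min(dist[i][j], dist[i][k] + dist[k][j]). The final matrix gives, for each (i, j), the minimum total weight of any directed path from i to j (possibly empty when i = j).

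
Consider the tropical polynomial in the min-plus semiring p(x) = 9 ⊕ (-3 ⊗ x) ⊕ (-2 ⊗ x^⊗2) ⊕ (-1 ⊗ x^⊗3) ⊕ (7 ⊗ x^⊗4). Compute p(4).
p(4) = 1

A tropical monomial a ⊗ x^⊗i evaluates to a + i · x. Evaluating each term at x = 4:
  Term 0 contributes 9 + 0 · 4 = 9
  Term 1 contributes -3 + 1 · 4 = 1
  Term 2 contributes -2 + 2 · 4 = 6
  Term 3 contributes -1 + 3 · 4 = 11
  Term 4 contributes 7 + 4 · 4 = 23
p(4) = ⊕ of these = min[9, 1, 6, 11, 23] = 1.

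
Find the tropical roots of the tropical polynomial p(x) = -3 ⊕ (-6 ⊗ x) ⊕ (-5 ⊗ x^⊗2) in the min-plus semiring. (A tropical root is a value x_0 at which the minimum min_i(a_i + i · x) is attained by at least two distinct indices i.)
Roots: {-1, 3}

Each tropical root is a break point of the lower envelope of the lines y = a_i + i · x (there are 3 lines, with slopes 0, 1, ..., 2). Only the lines that attain the minimum somewhere contribute to roots; other lines are dominated. Here the surviving (envelope) indices are i = 2, i = 1, i = 0.
Intersections between consecutive envelope lines give the roots: for adjacent envelope indices i < j the intersection is x = (a_i − a_j) / (j − i). Reading off the sorted break points: {-1, 3}.
Verification: at each break x_0, at least two indices attain the minimum of min_i(a_i + i · x_0).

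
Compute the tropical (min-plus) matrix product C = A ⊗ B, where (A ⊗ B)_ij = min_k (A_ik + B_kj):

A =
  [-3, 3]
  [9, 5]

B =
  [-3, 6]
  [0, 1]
A ⊗ B =
  [-6, 3]
  [5, 6]

Apply the min-plus product entry-by-entry:
  C[0][0] = min over k of (A[0][0] + B[0][0] = -3 + -3 = -6, A[0][1] + B[1][0] = 3 + 0 = 3) = -6 (attained at k = 0)
  C[0][1] = min over k of (A[0][0] + B[0][1] = -3 + 6 = 3, A[0][1] + B[1][1] = 3 + 1 = 4) = 3 (attained at k = 0)
  C[1][0] = min over k of (A[1][0] + B[0][0] = 9 + -3 = 6, A[1][1] + B[1][0] = 5 + 0 = 5) = 5 (attained at k = 1)
  C[1][1] = min over k of (A[1][0] + B[0][1] = 9 + 6 = 15, A[1][1] + B[1][1] = 5 + 1 = 6) = 6 (attained at k = 1)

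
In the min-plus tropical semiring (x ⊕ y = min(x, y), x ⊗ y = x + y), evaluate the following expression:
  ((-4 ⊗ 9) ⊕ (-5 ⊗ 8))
((-4 ⊗ 9) ⊕ (-5 ⊗ 8)) = 3

Expand innermost to outermost. Recall ⊕ takes the minimum of its arguments and ⊗ takes their sum. Working out the expression ((-4 ⊗ 9) ⊕ (-5 ⊗ 8)) gives 3.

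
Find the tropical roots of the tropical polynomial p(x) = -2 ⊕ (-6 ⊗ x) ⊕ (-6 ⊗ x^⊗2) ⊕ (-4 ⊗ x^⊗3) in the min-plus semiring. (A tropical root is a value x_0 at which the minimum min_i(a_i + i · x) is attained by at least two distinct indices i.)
Roots: {-2, 0, 4}

Each tropical root is a break point of the lower envelope of the lines y = a_i + i · x (there are 4 lines, with slopes 0, 1, ..., 3). Only the lines that attain the minimum somewhere contribute to roots; other lines are dominated. Here the surviving (envelope) indices are i = 3, i = 2, i = 1, i = 0.
Intersections between consecutive envelope lines give the roots: for adjacent envelope indices i < j the intersection is x = (a_i − a_j) / (j − i). Reading off the sorted break points: {-2, 0, 4}.
Verification: at each break x_0, at least two indices attain the minimum of min_i(a_i + i · x_0).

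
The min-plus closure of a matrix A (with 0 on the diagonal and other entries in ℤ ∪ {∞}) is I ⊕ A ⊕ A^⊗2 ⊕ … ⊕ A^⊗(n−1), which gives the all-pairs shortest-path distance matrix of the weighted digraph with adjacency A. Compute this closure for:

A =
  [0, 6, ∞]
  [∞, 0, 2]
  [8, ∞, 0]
Closure =
  [0, 6, 8]
  [10, 0, 2]
  [8, 14, 0]

This is the Floyd-Warshall all-pairs shortest-path computation. For each intermediate vertex k = 0, 1, …, 2, update dist[i][j] ← min(dist[i][j], dist[i][k] + dist[k][j]). The final matrix gives, for each (i, j), the minimum total weight of any directed path from i to j (possibly empty when i = j).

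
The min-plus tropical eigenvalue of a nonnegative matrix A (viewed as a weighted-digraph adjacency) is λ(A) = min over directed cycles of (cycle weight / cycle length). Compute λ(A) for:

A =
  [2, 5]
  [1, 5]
λ(A) = 2

Enumerate directed cycles and compute their means (weight / length). Sample:
  cycle 0 → 0: weight = 2, length = 1, mean = 2/1 ≈ 2.000
  cycle 1 → 1: weight = 5, length = 1, mean = 5/1 ≈ 5.000
  cycle 0 → 1 → 0: weight = 6, length = 2, mean = 6/2 ≈ 3.000
  cycle 1 → 0 → 1: weight = 6, length = 2, mean = 6/2 ≈ 3.000
Minimum mean = 2.000, attained e.g. along the cycle 0 → 0 with weight 2 and length 1. So λ(A) = 2/1 = 2.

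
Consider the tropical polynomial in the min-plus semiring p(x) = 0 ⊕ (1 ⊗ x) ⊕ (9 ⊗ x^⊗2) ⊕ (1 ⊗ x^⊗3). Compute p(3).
p(3) = 0

A tropical monomial a ⊗ x^⊗i evaluates to a + i · x. Evaluating each term at x = 3:
  Term 0 contributes 0 + 0 · 3 = 0
  Term 1 contributes 1 + 1 · 3 = 4
  Term 2 contributes 9 + 2 · 3 = 15
  Term 3 contributes 1 + 3 · 3 = 10
p(3) = ⊕ of these = min[0, 4, 15, 10] = 0.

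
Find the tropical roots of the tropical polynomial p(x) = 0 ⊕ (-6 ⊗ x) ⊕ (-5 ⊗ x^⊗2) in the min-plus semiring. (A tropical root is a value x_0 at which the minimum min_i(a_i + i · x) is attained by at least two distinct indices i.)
Roots: {-1, 6}

Each tropical root is a break point of the lower envelope of the lines y = a_i + i · x (there are 3 lines, with slopes 0, 1, ..., 2). Only the lines that attain the minimum somewhere contribute to roots; other lines are dominated. Here the surviving (envelope) indices are i = 2, i = 1, i = 0.
Intersections between consecutive envelope lines give the roots: for adjacent envelope indices i < j the intersection is x = (a_i − a_j) / (j − i). Reading off the sorted break points: {-1, 6}.
Verification: at each break x_0, at least two indices attain the minimum of min_i(a_i + i · x_0).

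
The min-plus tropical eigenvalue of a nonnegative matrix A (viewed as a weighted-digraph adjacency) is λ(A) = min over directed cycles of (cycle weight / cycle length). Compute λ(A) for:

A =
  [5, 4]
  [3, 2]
λ(A) = 2

Enumerate directed cycles and compute their means (weight / length). Sample:
  cycle 0 → 0: weight = 5, length = 1, mean = 5/1 ≈ 5.000
  cycle 1 → 1: weight = 2, length = 1, mean = 2/1 ≈ 2.000
  cycle 0 → 1 → 0: weight = 7, length = 2, mean = 7/2 ≈ 3.500
  cycle 1 → 0 → 1: weight = 7, length = 2, mean = 7/2 ≈ 3.500
Minimum mean = 2.000, attained e.g. along the cycle 1 → 1 with weight 2 and length 1. So λ(A) = 2/1 = 2.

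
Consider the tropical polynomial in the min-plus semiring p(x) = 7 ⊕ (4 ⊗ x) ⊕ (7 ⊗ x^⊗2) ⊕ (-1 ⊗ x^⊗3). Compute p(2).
p(2) = 5

A tropical monomial a ⊗ x^⊗i evaluates to a + i · x. Evaluating each term at x = 2:
  Term 0 contributes 7 + 0 · 2 = 7
  Term 1 contributes 4 + 1 · 2 = 6
  Term 2 contributes 7 + 2 · 2 = 11
  Term 3 contributes -1 + 3 · 2 = 5
p(2) = ⊕ of these = min[7, 6, 11, 5] = 5.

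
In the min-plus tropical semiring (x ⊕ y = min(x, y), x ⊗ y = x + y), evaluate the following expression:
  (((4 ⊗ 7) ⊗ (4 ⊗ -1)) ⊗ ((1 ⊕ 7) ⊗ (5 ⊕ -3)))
(((4 ⊗ 7) ⊗ (4 ⊗ -1)) ⊗ ((1 ⊕ 7) ⊗ (5 ⊕ -3))) = 12

Expand innermost to outermost. Recall ⊕ takes the minimum of its arguments and ⊗ takes their sum. Working out the expression (((4 ⊗ 7) ⊗ (4 ⊗ -1)) ⊗ ((1 ⊕ 7) ⊗ (5 ⊕ -3))) gives 12.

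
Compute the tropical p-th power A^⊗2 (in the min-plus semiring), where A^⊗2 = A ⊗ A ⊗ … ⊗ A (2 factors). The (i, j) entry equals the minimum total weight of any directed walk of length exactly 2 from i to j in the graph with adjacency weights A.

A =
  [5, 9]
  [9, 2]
A^⊗2 =
  [10, 11]
  [11, 4]

Each entry (A^⊗2)_ij equals the minimum over all length-2 walks i = v_0 → v_1 → … → v_2 = j of Σ_t A[v_t][v_{t+1}]. For example, for (i, j) = (0, 1) we minimise over 2 possible intermediate vertex sequences; the minimum is 11, attained along the walk 0 → 1 → 1.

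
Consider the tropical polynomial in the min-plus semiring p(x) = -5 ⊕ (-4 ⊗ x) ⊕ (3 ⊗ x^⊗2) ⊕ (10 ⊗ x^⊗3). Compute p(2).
p(2) = -5

A tropical monomial a ⊗ x^⊗i evaluates to a + i · x. Evaluating each term at x = 2:
  Term 0 contributes -5 + 0 · 2 = -5
  Term 1 contributes -4 + 1 · 2 = -2
  Term 2 contributes 3 + 2 · 2 = 7
  Term 3 contributes 10 + 3 · 2 = 16
p(2) = ⊕ of these = min[-5, -2, 7, 16] = -5.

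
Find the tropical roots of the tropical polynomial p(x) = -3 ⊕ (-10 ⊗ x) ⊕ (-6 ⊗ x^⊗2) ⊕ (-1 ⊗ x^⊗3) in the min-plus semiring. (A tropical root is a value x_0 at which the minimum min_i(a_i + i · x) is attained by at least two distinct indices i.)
Roots: {-5, -4, 7}

Each tropical root is a break point of the lower envelope of the lines y = a_i + i · x (there are 4 lines, with slopes 0, 1, ..., 3). Only the lines that attain the minimum somewhere contribute to roots; other lines are dominated. Here the surviving (envelope) indices are i = 3, i = 2, i = 1, i = 0.
Intersections between consecutive envelope lines give the roots: for adjacent envelope indices i < j the intersection is x = (a_i − a_j) / (j − i). Reading off the sorted break points: {-5, -4, 7}.
Verification: at each break x_0, at least two indices attain the minimum of min_i(a_i + i · x_0).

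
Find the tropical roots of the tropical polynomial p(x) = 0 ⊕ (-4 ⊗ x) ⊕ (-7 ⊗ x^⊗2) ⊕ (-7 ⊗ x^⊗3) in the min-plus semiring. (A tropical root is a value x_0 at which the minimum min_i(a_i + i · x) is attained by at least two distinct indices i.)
Roots: {0, 3, 4}

Each tropical root is a break point of the lower envelope of the lines y = a_i + i · x (there are 4 lines, with slopes 0, 1, ..., 3). Only the lines that attain the minimum somewhere contribute to roots; other lines are dominated. Here the surviving (envelope) indices are i = 3, i = 2, i = 1, i = 0.
Intersections between consecutive envelope lines give the roots: for adjacent envelope indices i < j the intersection is x = (a_i − a_j) / (j − i). Reading off the sorted break points: {0, 3, 4}.
Verification: at each break x_0, at least two indices attain the minimum of min_i(a_i + i · x_0).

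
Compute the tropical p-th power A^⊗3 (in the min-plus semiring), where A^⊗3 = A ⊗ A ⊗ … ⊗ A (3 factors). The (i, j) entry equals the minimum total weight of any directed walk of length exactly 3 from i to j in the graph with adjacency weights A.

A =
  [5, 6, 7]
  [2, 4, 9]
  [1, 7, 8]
A^⊗3 =
  [12, 14, 15]
  [10, 12, 13]
  [9, 11, 13]

Each entry (A^⊗3)_ij equals the minimum over all length-3 walks i = v_0 → v_1 → … → v_3 = j of Σ_t A[v_t][v_{t+1}]. For example, for (i, j) = (0, 2) we minimise over 9 possible intermediate vertex sequences; the minimum is 15, attained along the walk 0 → 1 → 0 → 2.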